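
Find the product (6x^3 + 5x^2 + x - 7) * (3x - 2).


Distribute each term of the first polynomial:
  (6x^3)(3x - 2) = 18x^4 - 12x^3
  (5x^2)(3x - 2) = 15x^3 - 10x^2
  (x)(3x - 2) = 3x^2 - 2x
  (-7)(3x - 2) = -21x + 14
Sum: 18x^4 + 3x^3 - 7x^2 - 23x + 14


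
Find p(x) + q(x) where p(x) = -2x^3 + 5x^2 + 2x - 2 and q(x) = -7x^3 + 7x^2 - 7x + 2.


Align terms by degree and add:
  -2x^3 + 5x^2 + 2x - 2
  -7x^3 + 7x^2 - 7x + 2
= -9x^3 + 12x^2 - 5x


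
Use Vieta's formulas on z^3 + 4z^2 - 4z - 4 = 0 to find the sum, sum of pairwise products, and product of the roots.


Monic cubic z^3+bz^2+cz+d=0: sum=-b, pairwise sum=c, product=-d.
b=4, c=-4, d=-4
r1+r2+r3 = -4
r1r2+r1r3+r2r3 = -4
r1r2r3 = 4


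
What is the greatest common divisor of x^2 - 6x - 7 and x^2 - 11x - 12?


Factor each:
  x^2 - 6x - 7 = (x + 1)(x - 7)
  x^2 - 11x - 12 = (x + 1)(x - 12)
Common monic factor: x + 1


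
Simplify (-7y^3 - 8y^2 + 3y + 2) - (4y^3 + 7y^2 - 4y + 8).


Distribute the minus sign:
  (-7y^3 - 8y^2 + 3y + 2)
- (4y^3 + 7y^2 - 4y + 8)
Negate second polynomial: -4y^3 - 7y^2 + 4y - 8
Add: -11y^3 - 15y^2 + 7y - 6


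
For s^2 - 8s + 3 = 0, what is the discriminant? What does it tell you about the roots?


D = b^2 - 4ac = (-8)^2 - 4(1)(3) = 64 - 12 = 52
Since D > 0: two distinct irrational roots


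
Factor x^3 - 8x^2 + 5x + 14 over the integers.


Try integer roots (divisors of 14). x=7: p(7)=0.
Divide out (x - 7): quotient is x^2 - x - 2.
Factor the quadratic: (x - 2)(x + 1)
Result: (x - 7)(x - 2)(x + 1)


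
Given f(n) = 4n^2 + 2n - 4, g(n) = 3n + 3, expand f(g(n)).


Substitute g(n) into f:
f(g(n)) = 4*(3n + 3)^2 + 2*(3n + 3) + (-4)
(3n + 3)^2 = 9n^2 + 18n + 9
Expand and combine: 36n^2 + 78n + 38


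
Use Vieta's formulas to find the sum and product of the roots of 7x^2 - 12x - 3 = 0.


For ax^2+bx+c=0: sum = -b/a, product = c/a.
a=7, b=-12, c=-3
Sum = -(-12)/7 = 12/7
Product = (-3)/7 = -3/7


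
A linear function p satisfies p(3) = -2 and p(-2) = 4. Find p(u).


p(u) = mu + b. Using p(3)=-2, p(-2)=4:
m = (-2 - 4)/(3 + 2) = -6/5 = -6/5
b = -2 - m*(3) = -2 + 18/5 = 8/5
p(u) = -(6/5)u + (8/5)


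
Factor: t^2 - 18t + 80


Roots satisfy r1 + r2 = -b/a = 18 and r1*r2 = c/a = 80.
So r1 = 10, r2 = 8.
t^2 - 18t + 80 = (t - r1)(t - r2) = (t - 10)(t - 8)


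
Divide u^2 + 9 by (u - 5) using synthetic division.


Synthetic division with c = 5. Coefficients: 1, 0, 9
Bring down 1.
  1 * 5 = 5; 5 + 0 = 5
  5 * 5 = 25; 25 + 9 = 34
Quotient: u + 5, Remainder: 34


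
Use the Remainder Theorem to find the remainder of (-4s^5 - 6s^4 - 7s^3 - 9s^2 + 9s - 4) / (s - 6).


By the Remainder Theorem, the remainder equals p(6):
  -4*(6)^5 = -31104
  -6*(6)^4 = -7776
  -7*(6)^3 = -1512
  -9*(6)^2 = -324
  9*(6)^1 = 54
  constant: -4
Sum: -31104 - 7776 - 1512 - 324 + 54 - 4 = -40666


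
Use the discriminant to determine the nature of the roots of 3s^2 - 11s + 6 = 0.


D = b^2 - 4ac = (-11)^2 - 4(3)(6) = 121 - 72 = 49
Since D > 0: two distinct rational roots


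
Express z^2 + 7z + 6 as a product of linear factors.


Roots satisfy r1 + r2 = -b/a = -7 and r1*r2 = c/a = 6.
So r1 = -1, r2 = -6.
z^2 + 7z + 6 = (z - r1)(z - r2) = (z + 1)(z + 6)


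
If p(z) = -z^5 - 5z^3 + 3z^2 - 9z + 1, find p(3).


Using direct substitution:
  -1 * (3)^5 = -243
  0 * (3)^4 = 0
  -5 * (3)^3 = -135
  3 * (3)^2 = 27
  -9 * (3)^1 = -27
  constant: 1
Sum = -243 + 0 - 135 + 27 - 27 + 1 = -377


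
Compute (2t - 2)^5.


Expand (2t - 2)^5 by repeated multiplication:
  (2t - 2)^2 = 4t^2 - 8t + 4
  (2t - 2)^3 = 8t^3 - 24t^2 + 24t - 8
  (2t - 2)^4 = 16t^4 - 64t^3 + 96t^2 - 64t + 16
= 32t^5 - 160t^4 + 320t^3 - 320t^2 + 160t - 32


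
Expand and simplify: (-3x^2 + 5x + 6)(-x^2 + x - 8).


Distribute each term of the first polynomial:
  (-3x^2)(-x^2 + x - 8) = 3x^4 - 3x^3 + 24x^2
  (5x)(-x^2 + x - 8) = -5x^3 + 5x^2 - 40x
  (6)(-x^2 + x - 8) = -6x^2 + 6x - 48
Sum: 3x^4 - 8x^3 + 23x^2 - 34x - 48


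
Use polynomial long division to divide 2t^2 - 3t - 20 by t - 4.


(2t^2 - 3t - 20) / (t - 4)
Step 1: 2t * (t - 4) = 2t^2 - 8t; subtract.
Step 2: 5 * (t - 4) = 5t - 20; subtract.
Quotient: 2t + 5, Remainder: 0


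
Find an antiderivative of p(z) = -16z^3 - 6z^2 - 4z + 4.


Reverse power rule on each term:
  ∫ -16z^3 dz = -4z^4
  ∫ -6z^2 dz = -2z^3
  ∫ -4z dz = -2z^2
  ∫ 4 dz = 4z
F(z) = -4z^4 - 2z^3 - 2z^2 + 4z + C


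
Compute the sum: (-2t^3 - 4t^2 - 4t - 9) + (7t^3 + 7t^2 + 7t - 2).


Align terms by degree and add:
  -2t^3 - 4t^2 - 4t - 9
+ 7t^3 + 7t^2 + 7t - 2
= 5t^3 + 3t^2 + 3t - 11


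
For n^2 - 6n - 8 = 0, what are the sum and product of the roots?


For an^2+bn+c=0: sum = -b/a, product = c/a.
a=1, b=-6, c=-8
Sum = -(-6)/1 = 6
Product = (-8)/1 = -8


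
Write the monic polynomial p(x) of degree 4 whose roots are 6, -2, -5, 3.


p(x) = (x - 6)(x + 2)(x + 5)(x - 3)
Expand: x^4 - 2x^3 - 35x^2 + 36x + 180


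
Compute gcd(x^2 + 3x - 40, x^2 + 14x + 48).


Factor each:
  x^2 + 3x - 40 = (x + 8)(x - 5)
  x^2 + 14x + 48 = (x + 8)(x + 6)
Common monic factor: x + 8


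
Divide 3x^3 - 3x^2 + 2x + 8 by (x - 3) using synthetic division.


Synthetic division with c = 3. Coefficients: 3, -3, 2, 8
Bring down 3.
  3 * 3 = 9; 9 - 3 = 6
  6 * 3 = 18; 18 + 2 = 20
  20 * 3 = 60; 60 + 8 = 68
Quotient: 3x^2 + 6x + 20, Remainder: 68


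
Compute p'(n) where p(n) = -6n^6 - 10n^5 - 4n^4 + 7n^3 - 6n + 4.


Apply the power rule term by term:
  d/dn(-6n^6) = -36n^5
  d/dn(-10n^5) = -50n^4
  d/dn(-4n^4) = -16n^3
  d/dn(7n^3) = 21n^2
  d/dn(-6n) = -6
  d/dn(4) = 0
p'(n) = -36n^5 - 50n^4 - 16n^3 + 21n^2 - 6


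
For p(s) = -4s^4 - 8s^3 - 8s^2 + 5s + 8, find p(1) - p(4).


p(1) = -7
p(4) = -1636
p(1) - p(4) = -7 + 1636 = 1629


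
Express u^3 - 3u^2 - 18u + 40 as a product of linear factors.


Try integer roots (divisors of 40). u=5: p(5)=0.
Divide out (u - 5): quotient is u^2 + 2u - 8.
Factor the quadratic: (u - 2)(u + 4)
Result: (u - 5)(u - 2)(u + 4)


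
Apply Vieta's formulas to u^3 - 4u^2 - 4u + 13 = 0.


Monic cubic u^3+bu^2+cu+d=0: sum=-b, pairwise sum=c, product=-d.
b=-4, c=-4, d=13
r1+r2+r3 = 4
r1r2+r1r3+r2r3 = -4
r1r2r3 = -13


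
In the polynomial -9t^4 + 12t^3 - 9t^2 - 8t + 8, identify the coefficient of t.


Read off the coefficient of t: -8


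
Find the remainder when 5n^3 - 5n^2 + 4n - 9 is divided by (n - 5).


By the Remainder Theorem, the remainder equals p(5):
  5*(5)^3 = 625
  -5*(5)^2 = -125
  4*(5)^1 = 20
  constant: -9
Sum: 625 - 125 + 20 - 9 = 511


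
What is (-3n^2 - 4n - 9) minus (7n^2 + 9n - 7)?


Distribute the minus sign:
  (-3n^2 - 4n - 9)
- (7n^2 + 9n - 7)
Negate second polynomial: -7n^2 - 9n + 7
Add: -10n^2 - 13n - 2


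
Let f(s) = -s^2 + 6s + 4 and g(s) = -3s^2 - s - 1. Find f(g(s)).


Substitute g(s) into f:
f(g(s)) = -1*(-3s^2 - s - 1)^2 + 6*(-3s^2 - s - 1) + 4
(-3s^2 - s - 1)^2 = 9s^4 + 6s^3 + 7s^2 + 2s + 1
Expand and combine: -9s^4 - 6s^3 - 25s^2 - 8s - 3


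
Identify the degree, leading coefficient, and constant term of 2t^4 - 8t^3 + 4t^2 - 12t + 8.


Highest power of t is 4, with coefficient 2. Constant term is 8.
Degree = 4, leading coefficient = 2, constant term = 8


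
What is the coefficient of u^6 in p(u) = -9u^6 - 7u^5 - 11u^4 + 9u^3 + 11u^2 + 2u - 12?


Read off the coefficient of u^6: -9


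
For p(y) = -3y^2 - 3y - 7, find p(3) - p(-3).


p(3) = -43
p(-3) = -25
p(3) - p(-3) = -43 + 25 = -18


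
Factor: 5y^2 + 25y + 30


Roots satisfy r1 + r2 = -b/a = -5 and r1*r2 = c/a = 6.
So r1 = -3, r2 = -2.
5y^2 + 25y + 30 = 5(y - r1)(y - r2) = 5(y + 3)(y + 2)


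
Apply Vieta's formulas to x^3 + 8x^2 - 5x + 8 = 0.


Monic cubic x^3+bx^2+cx+d=0: sum=-b, pairwise sum=c, product=-d.
b=8, c=-5, d=8
r1+r2+r3 = -8
r1r2+r1r3+r2r3 = -5
r1r2r3 = -8


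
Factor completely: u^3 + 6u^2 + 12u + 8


Try integer roots (divisors of 8). u=-2: p(-2)=0.
Divide out (u + 2): quotient is u^2 + 4u + 4.
Factor the quadratic: (u + 2)(u + 2)
Result: (u + 2)(u + 2)(u + 2)


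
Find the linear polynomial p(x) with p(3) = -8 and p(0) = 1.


p(x) = mx + b. Using p(3)=-8, p(0)=1:
m = (-8 - 1)/(3) = -9/3 = -3
b = -8 - m*(3) = -8 + 9 = 1
p(x) = -3x + 1


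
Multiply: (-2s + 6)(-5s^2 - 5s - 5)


Distribute each term of the first polynomial:
  (-2s)(-5s^2 - 5s - 5) = 10s^3 + 10s^2 + 10s
  (6)(-5s^2 - 5s - 5) = -30s^2 - 30s - 30
Sum: 10s^3 - 20s^2 - 20s - 30


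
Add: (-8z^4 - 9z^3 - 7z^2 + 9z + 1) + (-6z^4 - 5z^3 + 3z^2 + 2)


Align terms by degree and add:
  -8z^4 - 9z^3 - 7z^2 + 9z + 1
  -6z^4 - 5z^3 + 3z^2 + 2
= -14z^4 - 14z^3 - 4z^2 + 9z + 3


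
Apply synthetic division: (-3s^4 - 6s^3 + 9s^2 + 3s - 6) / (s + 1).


Synthetic division with c = -1. Coefficients: -3, -6, 9, 3, -6
Bring down -3.
  -3 * -1 = 3; 3 - 6 = -3
  -3 * -1 = 3; 3 + 9 = 12
  12 * -1 = -12; -12 + 3 = -9
  -9 * -1 = 9; 9 - 6 = 3
Quotient: -3s^3 - 3s^2 + 12s - 9, Remainder: 3


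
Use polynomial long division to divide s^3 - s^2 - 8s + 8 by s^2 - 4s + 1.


(s^3 - s^2 - 8s + 8) / (s^2 - 4s + 1)
Step 1: s * (s^2 - 4s + 1) = s^3 - 4s^2 + s; subtract.
Step 2: 3 * (s^2 - 4s + 1) = 3s^2 - 12s + 3; subtract.
Quotient: s + 3, Remainder: 3s + 5


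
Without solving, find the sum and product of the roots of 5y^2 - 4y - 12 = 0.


For ay^2+by+c=0: sum = -b/a, product = c/a.
a=5, b=-4, c=-12
Sum = -(-4)/5 = 4/5
Product = (-12)/5 = -12/5


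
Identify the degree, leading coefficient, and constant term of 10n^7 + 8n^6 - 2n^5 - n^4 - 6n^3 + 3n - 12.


Highest power of n is 7, with coefficient 10. Constant term is -12.
Degree = 7, leading coefficient = 10, constant term = -12


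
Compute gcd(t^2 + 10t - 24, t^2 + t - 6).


Factor each:
  t^2 + 10t - 24 = (t - 2)(t + 12)
  t^2 + t - 6 = (t - 2)(t + 3)
Common monic factor: t - 2


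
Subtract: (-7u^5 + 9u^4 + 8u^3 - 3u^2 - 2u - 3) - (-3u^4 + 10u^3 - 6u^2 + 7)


Distribute the minus sign:
  (-7u^5 + 9u^4 + 8u^3 - 3u^2 - 2u - 3)
- (-3u^4 + 10u^3 - 6u^2 + 7)
Negate second polynomial: 3u^4 - 10u^3 + 6u^2 - 7
Add: -7u^5 + 12u^4 - 2u^3 + 3u^2 - 2u - 10


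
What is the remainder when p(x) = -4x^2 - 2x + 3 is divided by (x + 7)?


By the Remainder Theorem, the remainder equals p(-7):
  -4*(-7)^2 = -196
  -2*(-7)^1 = 14
  constant: 3
Sum: -196 + 14 + 3 = -179


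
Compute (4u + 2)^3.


Expand (4u + 2)^3 by repeated multiplication:
  (4u + 2)^2 = 16u^2 + 16u + 4
= 64u^3 + 96u^2 + 48u + 8


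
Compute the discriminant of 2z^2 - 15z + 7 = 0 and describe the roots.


D = b^2 - 4ac = (-15)^2 - 4(2)(7) = 225 - 56 = 169
Since D > 0: two distinct rational roots


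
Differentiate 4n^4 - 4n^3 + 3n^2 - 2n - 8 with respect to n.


Apply the power rule term by term:
  d/dn(4n^4) = 16n^3
  d/dn(-4n^3) = -12n^2
  d/dn(3n^2) = 6n
  d/dn(-2n) = -2
  d/dn(-8) = 0
p'(n) = 16n^3 - 12n^2 + 6n - 2


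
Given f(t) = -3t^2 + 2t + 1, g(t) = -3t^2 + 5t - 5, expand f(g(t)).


Substitute g(t) into f:
f(g(t)) = -3*(-3t^2 + 5t - 5)^2 + 2*(-3t^2 + 5t - 5) + 1
(-3t^2 + 5t - 5)^2 = 9t^4 - 30t^3 + 55t^2 - 50t + 25
Expand and combine: -27t^4 + 90t^3 - 171t^2 + 160t - 84


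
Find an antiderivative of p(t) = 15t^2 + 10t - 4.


Reverse power rule on each term:
  ∫ 15t^2 dt = 5t^3
  ∫ 10t dt = 5t^2
  ∫ -4 dt = -4t
F(t) = 5t^3 + 5t^2 - 4t + C


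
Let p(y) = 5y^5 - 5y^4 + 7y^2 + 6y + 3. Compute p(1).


Using direct substitution:
  5 * (1)^5 = 5
  -5 * (1)^4 = -5
  0 * (1)^3 = 0
  7 * (1)^2 = 7
  6 * (1)^1 = 6
  constant: 3
Sum = 5 - 5 + 0 + 7 + 6 + 3 = 16


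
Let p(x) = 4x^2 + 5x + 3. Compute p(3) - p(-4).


p(3) = 54
p(-4) = 47
p(3) - p(-4) = 54 - 47 = 7


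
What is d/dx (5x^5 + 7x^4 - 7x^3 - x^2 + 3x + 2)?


Apply the power rule term by term:
  d/dx(5x^5) = 25x^4
  d/dx(7x^4) = 28x^3
  d/dx(-7x^3) = -21x^2
  d/dx(-x^2) = -2x
  d/dx(3x) = 3
  d/dx(2) = 0
p'(x) = 25x^4 + 28x^3 - 21x^2 - 2x + 3


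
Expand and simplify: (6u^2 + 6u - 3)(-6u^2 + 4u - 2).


Distribute each term of the first polynomial:
  (6u^2)(-6u^2 + 4u - 2) = -36u^4 + 24u^3 - 12u^2
  (6u)(-6u^2 + 4u - 2) = -36u^3 + 24u^2 - 12u
  (-3)(-6u^2 + 4u - 2) = 18u^2 - 12u + 6
Sum: -36u^4 - 12u^3 + 30u^2 - 24u + 6


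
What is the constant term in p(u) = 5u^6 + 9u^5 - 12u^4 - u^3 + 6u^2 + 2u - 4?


Read off the constant term: -4


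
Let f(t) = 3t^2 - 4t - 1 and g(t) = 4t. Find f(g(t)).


Substitute g(t) into f:
f(g(t)) = 3*(4t)^2 + (-4)*(4t) + (-1)
(4t)^2 = 16t^2
Expand and combine: 48t^2 - 16t - 1


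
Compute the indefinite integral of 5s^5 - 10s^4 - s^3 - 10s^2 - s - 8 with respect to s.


Reverse power rule on each term:
  ∫ 5s^5 ds = (5/6)s^6
  ∫ -10s^4 ds = -2s^5
  ∫ -s^3 ds = -(1/4)s^4
  ∫ -10s^2 ds = -(10/3)s^3
  ∫ -s ds = -(1/2)s^2
  ∫ -8 ds = -8s
F(s) = (5/6)s^6 - 2s^5 - (1/4)s^4 - (10/3)s^3 - (1/2)s^2 - 8s + C


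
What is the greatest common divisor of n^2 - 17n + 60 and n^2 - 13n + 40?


Factor each:
  n^2 - 17n + 60 = (n - 5)(n - 12)
  n^2 - 13n + 40 = (n - 5)(n - 8)
Common monic factor: n - 5


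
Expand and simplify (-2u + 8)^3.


Expand (-2u + 8)^3 by repeated multiplication:
  (-2u + 8)^2 = 4u^2 - 32u + 64
= -8u^3 + 96u^2 - 384u + 512


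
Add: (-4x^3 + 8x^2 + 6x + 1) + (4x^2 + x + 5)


Align terms by degree and add:
  -4x^3 + 8x^2 + 6x + 1
+ 4x^2 + x + 5
= -4x^3 + 12x^2 + 7x + 6


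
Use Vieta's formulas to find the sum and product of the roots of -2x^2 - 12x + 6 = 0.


For ax^2+bx+c=0: sum = -b/a, product = c/a.
a=-2, b=-12, c=6
Sum = -(-12)/-2 = -6
Product = (6)/-2 = -3


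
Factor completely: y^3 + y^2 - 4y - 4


Try integer roots (divisors of -4). y=-1: p(-1)=0.
Divide out (y + 1): quotient is y^2 - 4.
Factor the quadratic: (y + 2)(y - 2)
Result: (y + 1)(y + 2)(y - 2)


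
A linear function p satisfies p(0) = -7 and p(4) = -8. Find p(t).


p(t) = mt + b. Using p(0)=-7, p(4)=-8:
m = (-7 + 8)/(0 - 4) = 1/-4 = -1/4
b = -7 - m*(0) = -7 = -7
p(t) = -(1/4)t - 7


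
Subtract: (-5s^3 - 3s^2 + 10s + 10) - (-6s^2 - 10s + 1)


Distribute the minus sign:
  (-5s^3 - 3s^2 + 10s + 10)
- (-6s^2 - 10s + 1)
Negate second polynomial: 6s^2 + 10s - 1
Add: -5s^3 + 3s^2 + 20s + 9


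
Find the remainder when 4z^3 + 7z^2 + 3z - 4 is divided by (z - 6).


By the Remainder Theorem, the remainder equals p(6):
  4*(6)^3 = 864
  7*(6)^2 = 252
  3*(6)^1 = 18
  constant: -4
Sum: 864 + 252 + 18 - 4 = 1130


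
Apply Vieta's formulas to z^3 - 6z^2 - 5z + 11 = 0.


Monic cubic z^3+bz^2+cz+d=0: sum=-b, pairwise sum=c, product=-d.
b=-6, c=-5, d=11
r1+r2+r3 = 6
r1r2+r1r3+r2r3 = -5
r1r2r3 = -11


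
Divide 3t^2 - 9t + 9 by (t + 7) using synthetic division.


Synthetic division with c = -7. Coefficients: 3, -9, 9
Bring down 3.
  3 * -7 = -21; -21 - 9 = -30
  -30 * -7 = 210; 210 + 9 = 219
Quotient: 3t - 30, Remainder: 219


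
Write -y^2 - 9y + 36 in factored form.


Roots satisfy r1 + r2 = -b/a = -9 and r1*r2 = c/a = -36.
So r1 = -12, r2 = 3.
-y^2 - 9y + 36 = -(y - r1)(y - r2) = -(y + 12)(y - 3)


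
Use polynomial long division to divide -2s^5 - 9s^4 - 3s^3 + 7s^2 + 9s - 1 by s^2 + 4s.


(-2s^5 - 9s^4 - 3s^3 + 7s^2 + 9s - 1) / (s^2 + 4s)
Step 1: -2s^3 * (s^2 + 4s) = -2s^5 - 8s^4; subtract.
Step 2: -s^2 * (s^2 + 4s) = -s^4 - 4s^3; subtract.
Step 3: s * (s^2 + 4s) = s^3 + 4s^2; subtract.
Step 4: 3 * (s^2 + 4s) = 3s^2 + 12s; subtract.
Quotient: -2s^3 - s^2 + s + 3, Remainder: -3s - 1


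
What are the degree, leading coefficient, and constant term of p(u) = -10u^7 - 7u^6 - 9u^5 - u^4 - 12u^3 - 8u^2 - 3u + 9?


Highest power of u is 7, with coefficient -10. Constant term is 9.
Degree = 7, leading coefficient = -10, constant term = 9


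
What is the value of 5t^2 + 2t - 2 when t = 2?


Using direct substitution:
  5 * (2)^2 = 20
  2 * (2)^1 = 4
  constant: -2
Sum = 20 + 4 - 2 = 22


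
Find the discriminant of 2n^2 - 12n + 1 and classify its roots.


D = b^2 - 4ac = (-12)^2 - 4(2)(1) = 144 - 8 = 136
Since D > 0: two distinct irrational roots


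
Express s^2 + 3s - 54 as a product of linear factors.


Roots satisfy r1 + r2 = -b/a = -3 and r1*r2 = c/a = -54.
So r1 = 6, r2 = -9.
s^2 + 3s - 54 = (s - r1)(s - r2) = (s - 6)(s + 9)


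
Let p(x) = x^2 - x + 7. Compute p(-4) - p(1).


p(-4) = 27
p(1) = 7
p(-4) - p(1) = 27 - 7 = 20


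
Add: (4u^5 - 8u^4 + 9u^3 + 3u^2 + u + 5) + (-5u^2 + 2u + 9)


Align terms by degree and add:
  4u^5 - 8u^4 + 9u^3 + 3u^2 + u + 5
  -5u^2 + 2u + 9
= 4u^5 - 8u^4 + 9u^3 - 2u^2 + 3u + 14


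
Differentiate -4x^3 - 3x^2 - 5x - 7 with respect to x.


Apply the power rule term by term:
  d/dx(-4x^3) = -12x^2
  d/dx(-3x^2) = -6x
  d/dx(-5x) = -5
  d/dx(-7) = 0
p'(x) = -12x^2 - 6x - 5


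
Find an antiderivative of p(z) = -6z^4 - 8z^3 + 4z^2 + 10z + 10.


Reverse power rule on each term:
  ∫ -6z^4 dz = -(6/5)z^5
  ∫ -8z^3 dz = -2z^4
  ∫ 4z^2 dz = (4/3)z^3
  ∫ 10z dz = 5z^2
  ∫ 10 dz = 10z
F(z) = -(6/5)z^5 - 2z^4 + (4/3)z^3 + 5z^2 + 10z + C


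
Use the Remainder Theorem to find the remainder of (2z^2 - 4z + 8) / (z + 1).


By the Remainder Theorem, the remainder equals p(-1):
  2*(-1)^2 = 2
  -4*(-1)^1 = 4
  constant: 8
Sum: 2 + 4 + 8 = 14


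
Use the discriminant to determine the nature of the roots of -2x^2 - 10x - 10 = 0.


D = b^2 - 4ac = (-10)^2 - 4(-2)(-10) = 100 - 80 = 20
Since D > 0: two distinct irrational roots


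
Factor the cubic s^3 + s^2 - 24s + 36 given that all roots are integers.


Try integer roots (divisors of 36). s=2: p(2)=0.
Divide out (s - 2): quotient is s^2 + 3s - 18.
Factor the quadratic: (s - 3)(s + 6)
Result: (s - 2)(s - 3)(s + 6)


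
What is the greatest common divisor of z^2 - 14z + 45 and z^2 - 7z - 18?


Factor each:
  z^2 - 14z + 45 = (z - 9)(z - 5)
  z^2 - 7z - 18 = (z - 9)(z + 2)
Common monic factor: z - 9


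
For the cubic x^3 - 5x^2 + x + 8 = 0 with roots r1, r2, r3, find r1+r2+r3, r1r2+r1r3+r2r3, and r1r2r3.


Monic cubic x^3+bx^2+cx+d=0: sum=-b, pairwise sum=c, product=-d.
b=-5, c=1, d=8
r1+r2+r3 = 5
r1r2+r1r3+r2r3 = 1
r1r2r3 = -8


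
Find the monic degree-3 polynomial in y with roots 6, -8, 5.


p(y) = (y - 6)(y + 8)(y - 5)
Expand: y^3 - 3y^2 - 58y + 240


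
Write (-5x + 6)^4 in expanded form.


Expand (-5x + 6)^4 by repeated multiplication:
  (-5x + 6)^2 = 25x^2 - 60x + 36
  (-5x + 6)^3 = -125x^3 + 450x^2 - 540x + 216
= 625x^4 - 3000x^3 + 5400x^2 - 4320x + 1296


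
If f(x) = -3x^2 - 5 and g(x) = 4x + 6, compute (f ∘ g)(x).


Substitute g(x) into f:
f(g(x)) = -3*(4x + 6)^2 + (-5)
(4x + 6)^2 = 16x^2 + 48x + 36
Expand and combine: -48x^2 - 144x - 113


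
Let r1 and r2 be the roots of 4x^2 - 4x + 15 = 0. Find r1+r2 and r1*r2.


For ax^2+bx+c=0: sum = -b/a, product = c/a.
a=4, b=-4, c=15
Sum = -(-4)/4 = 1
Product = (15)/4 = 15/4


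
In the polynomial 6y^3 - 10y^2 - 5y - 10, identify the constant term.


Read off the constant term: -10


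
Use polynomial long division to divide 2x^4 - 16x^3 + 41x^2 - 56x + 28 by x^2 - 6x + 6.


(2x^4 - 16x^3 + 41x^2 - 56x + 28) / (x^2 - 6x + 6)
Step 1: 2x^2 * (x^2 - 6x + 6) = 2x^4 - 12x^3 + 12x^2; subtract.
Step 2: -4x * (x^2 - 6x + 6) = -4x^3 + 24x^2 - 24x; subtract.
Step 3: 5 * (x^2 - 6x + 6) = 5x^2 - 30x + 30; subtract.
Quotient: 2x^2 - 4x + 5, Remainder: -2x - 2


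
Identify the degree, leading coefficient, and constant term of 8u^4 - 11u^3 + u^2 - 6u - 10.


Highest power of u is 4, with coefficient 8. Constant term is -10.
Degree = 4, leading coefficient = 8, constant term = -10


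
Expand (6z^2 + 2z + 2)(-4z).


Distribute each term of the first polynomial:
  (6z^2)(-4z) = -24z^3
  (2z)(-4z) = -8z^2
  (2)(-4z) = -8z
Sum: -24z^3 - 8z^2 - 8z


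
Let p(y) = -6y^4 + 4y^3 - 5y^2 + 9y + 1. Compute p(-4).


Using direct substitution:
  -6 * (-4)^4 = -1536
  4 * (-4)^3 = -256
  -5 * (-4)^2 = -80
  9 * (-4)^1 = -36
  constant: 1
Sum = -1536 - 256 - 80 - 36 + 1 = -1907


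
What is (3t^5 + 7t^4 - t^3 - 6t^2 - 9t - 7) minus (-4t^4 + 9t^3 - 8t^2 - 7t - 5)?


Distribute the minus sign:
  (3t^5 + 7t^4 - t^3 - 6t^2 - 9t - 7)
- (-4t^4 + 9t^3 - 8t^2 - 7t - 5)
Negate second polynomial: 4t^4 - 9t^3 + 8t^2 + 7t + 5
Add: 3t^5 + 11t^4 - 10t^3 + 2t^2 - 2t - 2


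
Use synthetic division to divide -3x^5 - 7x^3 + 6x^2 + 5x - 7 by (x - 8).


Synthetic division with c = 8. Coefficients: -3, 0, -7, 6, 5, -7
Bring down -3.
  -3 * 8 = -24; -24 + 0 = -24
  -24 * 8 = -192; -192 - 7 = -199
  -199 * 8 = -1592; -1592 + 6 = -1586
  -1586 * 8 = -12688; -12688 + 5 = -12683
  -12683 * 8 = -101464; -101464 - 7 = -101471
Quotient: -3x^4 - 24x^3 - 199x^2 - 1586x - 12683, Remainder: -101471


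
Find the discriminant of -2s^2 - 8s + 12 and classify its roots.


D = b^2 - 4ac = (-8)^2 - 4(-2)(12) = 64 + 96 = 160
Since D > 0: two distinct irrational roots


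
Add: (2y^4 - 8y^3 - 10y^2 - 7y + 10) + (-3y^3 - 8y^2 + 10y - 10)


Align terms by degree and add:
  2y^4 - 8y^3 - 10y^2 - 7y + 10
  -3y^3 - 8y^2 + 10y - 10
= 2y^4 - 11y^3 - 18y^2 + 3y


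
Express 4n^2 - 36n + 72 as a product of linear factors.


Roots satisfy r1 + r2 = -b/a = 9 and r1*r2 = c/a = 18.
So r1 = 3, r2 = 6.
4n^2 - 36n + 72 = 4(n - r1)(n - r2) = 4(n - 3)(n - 6)


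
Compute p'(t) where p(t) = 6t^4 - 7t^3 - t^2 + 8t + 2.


Apply the power rule term by term:
  d/dt(6t^4) = 24t^3
  d/dt(-7t^3) = -21t^2
  d/dt(-t^2) = -2t
  d/dt(8t) = 8
  d/dt(2) = 0
p'(t) = 24t^3 - 21t^2 - 2t + 8


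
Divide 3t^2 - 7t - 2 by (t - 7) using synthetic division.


Synthetic division with c = 7. Coefficients: 3, -7, -2
Bring down 3.
  3 * 7 = 21; 21 - 7 = 14
  14 * 7 = 98; 98 - 2 = 96
Quotient: 3t + 14, Remainder: 96


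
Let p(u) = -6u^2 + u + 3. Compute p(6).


Using direct substitution:
  -6 * (6)^2 = -216
  1 * (6)^1 = 6
  constant: 3
Sum = -216 + 6 + 3 = -207


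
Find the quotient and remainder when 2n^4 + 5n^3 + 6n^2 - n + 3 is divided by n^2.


(2n^4 + 5n^3 + 6n^2 - n + 3) / (n^2)
Step 1: 2n^2 * (n^2) = 2n^4; subtract.
Step 2: 5n * (n^2) = 5n^3; subtract.
Step 3: 6 * (n^2) = 6n^2; subtract.
Quotient: 2n^2 + 5n + 6, Remainder: -n + 3


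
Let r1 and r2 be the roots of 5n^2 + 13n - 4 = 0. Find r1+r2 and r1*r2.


For an^2+bn+c=0: sum = -b/a, product = c/a.
a=5, b=13, c=-4
Sum = -(13)/5 = -13/5
Product = (-4)/5 = -4/5


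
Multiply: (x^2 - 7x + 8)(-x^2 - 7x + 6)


Distribute each term of the first polynomial:
  (x^2)(-x^2 - 7x + 6) = -x^4 - 7x^3 + 6x^2
  (-7x)(-x^2 - 7x + 6) = 7x^3 + 49x^2 - 42x
  (8)(-x^2 - 7x + 6) = -8x^2 - 56x + 48
Sum: -x^4 + 47x^2 - 98x + 48


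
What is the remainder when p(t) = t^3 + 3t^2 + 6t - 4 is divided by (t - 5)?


By the Remainder Theorem, the remainder equals p(5):
  1*(5)^3 = 125
  3*(5)^2 = 75
  6*(5)^1 = 30
  constant: -4
Sum: 125 + 75 + 30 - 4 = 226


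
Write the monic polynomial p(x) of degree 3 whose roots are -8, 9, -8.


p(x) = (x + 8)(x - 9)(x + 8)
Expand: x^3 + 7x^2 - 80x - 576


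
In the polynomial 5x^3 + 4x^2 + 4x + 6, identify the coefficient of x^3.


Read off the coefficient of x^3: 5


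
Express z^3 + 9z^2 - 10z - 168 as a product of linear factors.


Try integer roots (divisors of -168). z=-7: p(-7)=0.
Divide out (z + 7): quotient is z^2 + 2z - 24.
Factor the quadratic: (z - 4)(z + 6)
Result: (z + 7)(z - 4)(z + 6)


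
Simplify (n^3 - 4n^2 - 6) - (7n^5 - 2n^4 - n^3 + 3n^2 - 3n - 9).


Distribute the minus sign:
  (n^3 - 4n^2 - 6)
- (7n^5 - 2n^4 - n^3 + 3n^2 - 3n - 9)
Negate second polynomial: -7n^5 + 2n^4 + n^3 - 3n^2 + 3n + 9
Add: -7n^5 + 2n^4 + 2n^3 - 7n^2 + 3n + 3


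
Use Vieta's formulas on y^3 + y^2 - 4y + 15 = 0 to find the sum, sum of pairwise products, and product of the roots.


Monic cubic y^3+by^2+cy+d=0: sum=-b, pairwise sum=c, product=-d.
b=1, c=-4, d=15
r1+r2+r3 = -1
r1r2+r1r3+r2r3 = -4
r1r2r3 = -15


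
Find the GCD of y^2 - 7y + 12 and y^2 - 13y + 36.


Factor each:
  y^2 - 7y + 12 = (y - 4)(y - 3)
  y^2 - 13y + 36 = (y - 4)(y - 9)
Common monic factor: y - 4


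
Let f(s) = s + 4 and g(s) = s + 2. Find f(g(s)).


Substitute g(s) into f:
f(g(s)) = 1*(s + 2) + 4
Expand and combine: s + 6


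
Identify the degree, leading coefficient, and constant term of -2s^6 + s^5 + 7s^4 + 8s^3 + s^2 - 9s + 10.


Highest power of s is 6, with coefficient -2. Constant term is 10.
Degree = 6, leading coefficient = -2, constant term = 10


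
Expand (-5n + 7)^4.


Expand (-5n + 7)^4 by repeated multiplication:
  (-5n + 7)^2 = 25n^2 - 70n + 49
  (-5n + 7)^3 = -125n^3 + 525n^2 - 735n + 343
= 625n^4 - 3500n^3 + 7350n^2 - 6860n + 2401


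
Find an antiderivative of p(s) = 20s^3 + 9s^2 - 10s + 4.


Reverse power rule on each term:
  ∫ 20s^3 ds = 5s^4
  ∫ 9s^2 ds = 3s^3
  ∫ -10s ds = -5s^2
  ∫ 4 ds = 4s
F(s) = 5s^4 + 3s^3 - 5s^2 + 4s + C


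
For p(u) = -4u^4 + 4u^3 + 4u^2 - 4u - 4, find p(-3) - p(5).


p(-3) = -388
p(5) = -1924
p(-3) - p(5) = -388 + 1924 = 1536


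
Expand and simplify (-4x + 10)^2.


Expand (-4x + 10)^2 by repeated multiplication:
= 16x^2 - 80x + 100


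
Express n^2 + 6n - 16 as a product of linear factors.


Roots satisfy r1 + r2 = -b/a = -6 and r1*r2 = c/a = -16.
So r1 = -8, r2 = 2.
n^2 + 6n - 16 = (n - r1)(n - r2) = (n + 8)(n - 2)


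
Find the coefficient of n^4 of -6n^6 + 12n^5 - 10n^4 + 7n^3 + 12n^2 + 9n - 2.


Read off the coefficient of n^4: -10


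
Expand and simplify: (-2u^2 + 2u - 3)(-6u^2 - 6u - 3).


Distribute each term of the first polynomial:
  (-2u^2)(-6u^2 - 6u - 3) = 12u^4 + 12u^3 + 6u^2
  (2u)(-6u^2 - 6u - 3) = -12u^3 - 12u^2 - 6u
  (-3)(-6u^2 - 6u - 3) = 18u^2 + 18u + 9
Sum: 12u^4 + 12u^2 + 12u + 9


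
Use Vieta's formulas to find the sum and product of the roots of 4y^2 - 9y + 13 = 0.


For ay^2+by+c=0: sum = -b/a, product = c/a.
a=4, b=-9, c=13
Sum = -(-9)/4 = 9/4
Product = (13)/4 = 13/4


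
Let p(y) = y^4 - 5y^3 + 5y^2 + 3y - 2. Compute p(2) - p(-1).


p(2) = 0
p(-1) = 6
p(2) - p(-1) = 0 - 6 = -6


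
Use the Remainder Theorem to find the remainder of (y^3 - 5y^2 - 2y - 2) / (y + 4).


By the Remainder Theorem, the remainder equals p(-4):
  1*(-4)^3 = -64
  -5*(-4)^2 = -80
  -2*(-4)^1 = 8
  constant: -2
Sum: -64 - 80 + 8 - 2 = -138


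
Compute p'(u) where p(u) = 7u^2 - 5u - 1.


Apply the power rule term by term:
  d/du(7u^2) = 14u
  d/du(-5u) = -5
  d/du(-1) = 0
p'(u) = 14u - 5


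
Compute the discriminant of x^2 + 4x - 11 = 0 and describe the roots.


D = b^2 - 4ac = (4)^2 - 4(1)(-11) = 16 + 44 = 60
Since D > 0: two distinct irrational roots


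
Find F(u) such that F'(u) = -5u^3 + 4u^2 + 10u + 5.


Reverse power rule on each term:
  ∫ -5u^3 du = -(5/4)u^4
  ∫ 4u^2 du = (4/3)u^3
  ∫ 10u du = 5u^2
  ∫ 5 du = 5u
F(u) = -(5/4)u^4 + (4/3)u^3 + 5u^2 + 5u + C


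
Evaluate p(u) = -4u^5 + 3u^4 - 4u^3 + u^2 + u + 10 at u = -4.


Using direct substitution:
  -4 * (-4)^5 = 4096
  3 * (-4)^4 = 768
  -4 * (-4)^3 = 256
  1 * (-4)^2 = 16
  1 * (-4)^1 = -4
  constant: 10
Sum = 4096 + 768 + 256 + 16 - 4 + 10 = 5142


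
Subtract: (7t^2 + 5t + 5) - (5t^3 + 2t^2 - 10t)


Distribute the minus sign:
  (7t^2 + 5t + 5)
- (5t^3 + 2t^2 - 10t)
Negate second polynomial: -5t^3 - 2t^2 + 10t
Add: -5t^3 + 5t^2 + 15t + 5


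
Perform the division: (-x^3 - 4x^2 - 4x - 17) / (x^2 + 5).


(-x^3 - 4x^2 - 4x - 17) / (x^2 + 5)
Step 1: -x * (x^2 + 5) = -x^3 - 5x; subtract.
Step 2: -4 * (x^2 + 5) = -4x^2 - 20; subtract.
Quotient: -x - 4, Remainder: x + 3


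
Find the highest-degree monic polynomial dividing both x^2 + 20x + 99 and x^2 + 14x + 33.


Factor each:
  x^2 + 20x + 99 = (x + 11)(x + 9)
  x^2 + 14x + 33 = (x + 11)(x + 3)
Common monic factor: x + 11


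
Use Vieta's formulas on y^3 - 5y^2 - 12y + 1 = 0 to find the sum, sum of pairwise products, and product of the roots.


Monic cubic y^3+by^2+cy+d=0: sum=-b, pairwise sum=c, product=-d.
b=-5, c=-12, d=1
r1+r2+r3 = 5
r1r2+r1r3+r2r3 = -12
r1r2r3 = -1


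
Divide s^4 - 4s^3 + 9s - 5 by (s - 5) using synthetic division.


Synthetic division with c = 5. Coefficients: 1, -4, 0, 9, -5
Bring down 1.
  1 * 5 = 5; 5 - 4 = 1
  1 * 5 = 5; 5 + 0 = 5
  5 * 5 = 25; 25 + 9 = 34
  34 * 5 = 170; 170 - 5 = 165
Quotient: s^3 + s^2 + 5s + 34, Remainder: 165


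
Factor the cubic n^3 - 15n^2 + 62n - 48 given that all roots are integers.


Try integer roots (divisors of -48). n=8: p(8)=0.
Divide out (n - 8): quotient is n^2 - 7n + 6.
Factor the quadratic: (n - 1)(n - 6)
Result: (n - 8)(n - 1)(n - 6)


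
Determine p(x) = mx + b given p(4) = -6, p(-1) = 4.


p(x) = mx + b. Using p(4)=-6, p(-1)=4:
m = (-6 - 4)/(4 + 1) = -10/5 = -2
b = -6 - m*(4) = -6 + 8 = 2
p(x) = -2x + 2


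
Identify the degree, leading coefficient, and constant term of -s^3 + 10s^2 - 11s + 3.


Highest power of s is 3, with coefficient -1. Constant term is 3.
Degree = 3, leading coefficient = -1, constant term = 3


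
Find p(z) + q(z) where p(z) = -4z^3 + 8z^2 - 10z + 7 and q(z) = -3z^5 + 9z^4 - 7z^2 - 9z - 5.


Align terms by degree and add:
  -4z^3 + 8z^2 - 10z + 7
  -3z^5 + 9z^4 - 7z^2 - 9z - 5
= -3z^5 + 9z^4 - 4z^3 + z^2 - 19z + 2


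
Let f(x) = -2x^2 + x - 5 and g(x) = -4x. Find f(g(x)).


Substitute g(x) into f:
f(g(x)) = -2*(-4x)^2 + 1*(-4x) + (-5)
(-4x)^2 = 16x^2
Expand and combine: -32x^2 - 4x - 5


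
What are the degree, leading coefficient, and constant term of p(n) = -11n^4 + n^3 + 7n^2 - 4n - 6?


Highest power of n is 4, with coefficient -11. Constant term is -6.
Degree = 4, leading coefficient = -11, constant term = -6


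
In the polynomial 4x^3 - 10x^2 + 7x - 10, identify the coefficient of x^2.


Read off the coefficient of x^2: -10


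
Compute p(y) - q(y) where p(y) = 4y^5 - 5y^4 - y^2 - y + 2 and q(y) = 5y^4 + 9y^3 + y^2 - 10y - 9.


Distribute the minus sign:
  (4y^5 - 5y^4 - y^2 - y + 2)
- (5y^4 + 9y^3 + y^2 - 10y - 9)
Negate second polynomial: -5y^4 - 9y^3 - y^2 + 10y + 9
Add: 4y^5 - 10y^4 - 9y^3 - 2y^2 + 9y + 11


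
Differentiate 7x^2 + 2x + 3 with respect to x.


Apply the power rule term by term:
  d/dx(7x^2) = 14x
  d/dx(2x) = 2
  d/dx(3) = 0
p'(x) = 14x + 2


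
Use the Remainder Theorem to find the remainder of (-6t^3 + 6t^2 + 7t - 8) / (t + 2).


By the Remainder Theorem, the remainder equals p(-2):
  -6*(-2)^3 = 48
  6*(-2)^2 = 24
  7*(-2)^1 = -14
  constant: -8
Sum: 48 + 24 - 14 - 8 = 50


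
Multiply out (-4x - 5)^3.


Expand (-4x - 5)^3 by repeated multiplication:
  (-4x - 5)^2 = 16x^2 + 40x + 25
= -64x^3 - 240x^2 - 300x - 125


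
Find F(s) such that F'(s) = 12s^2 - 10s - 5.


Reverse power rule on each term:
  ∫ 12s^2 ds = 4s^3
  ∫ -10s ds = -5s^2
  ∫ -5 ds = -5s
F(s) = 4s^3 - 5s^2 - 5s + C


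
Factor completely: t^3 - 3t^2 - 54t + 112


Try integer roots (divisors of 112). t=2: p(2)=0.
Divide out (t - 2): quotient is t^2 - t - 56.
Factor the quadratic: (t - 8)(t + 7)
Result: (t - 2)(t - 8)(t + 7)


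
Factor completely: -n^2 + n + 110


Roots satisfy r1 + r2 = -b/a = 1 and r1*r2 = c/a = -110.
So r1 = -10, r2 = 11.
-n^2 + n + 110 = -(n - r1)(n - r2) = -(n + 10)(n - 11)


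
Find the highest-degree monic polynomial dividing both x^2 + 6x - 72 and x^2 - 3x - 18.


Factor each:
  x^2 + 6x - 72 = (x - 6)(x + 12)
  x^2 - 3x - 18 = (x - 6)(x + 3)
Common monic factor: x - 6


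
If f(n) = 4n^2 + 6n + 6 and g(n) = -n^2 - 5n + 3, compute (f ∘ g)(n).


Substitute g(n) into f:
f(g(n)) = 4*(-n^2 - 5n + 3)^2 + 6*(-n^2 - 5n + 3) + 6
(-n^2 - 5n + 3)^2 = n^4 + 10n^3 + 19n^2 - 30n + 9
Expand and combine: 4n^4 + 40n^3 + 70n^2 - 150n + 60


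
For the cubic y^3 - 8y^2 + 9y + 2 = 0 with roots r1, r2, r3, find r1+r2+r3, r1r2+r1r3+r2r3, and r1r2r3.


Monic cubic y^3+by^2+cy+d=0: sum=-b, pairwise sum=c, product=-d.
b=-8, c=9, d=2
r1+r2+r3 = 8
r1r2+r1r3+r2r3 = 9
r1r2r3 = -2


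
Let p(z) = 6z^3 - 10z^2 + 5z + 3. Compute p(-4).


Using direct substitution:
  6 * (-4)^3 = -384
  -10 * (-4)^2 = -160
  5 * (-4)^1 = -20
  constant: 3
Sum = -384 - 160 - 20 + 3 = -561


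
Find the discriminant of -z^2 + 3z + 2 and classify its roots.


D = b^2 - 4ac = (3)^2 - 4(-1)(2) = 9 + 8 = 17
Since D > 0: two distinct irrational roots


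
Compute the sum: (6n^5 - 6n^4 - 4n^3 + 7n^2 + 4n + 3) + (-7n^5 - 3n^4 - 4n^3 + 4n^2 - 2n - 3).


Align terms by degree and add:
  6n^5 - 6n^4 - 4n^3 + 7n^2 + 4n + 3
  -7n^5 - 3n^4 - 4n^3 + 4n^2 - 2n - 3
= -n^5 - 9n^4 - 8n^3 + 11n^2 + 2n


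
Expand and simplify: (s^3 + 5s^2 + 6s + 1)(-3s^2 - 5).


Distribute each term of the first polynomial:
  (s^3)(-3s^2 - 5) = -3s^5 - 5s^3
  (5s^2)(-3s^2 - 5) = -15s^4 - 25s^2
  (6s)(-3s^2 - 5) = -18s^3 - 30s
  (1)(-3s^2 - 5) = -3s^2 - 5
Sum: -3s^5 - 15s^4 - 23s^3 - 28s^2 - 30s - 5


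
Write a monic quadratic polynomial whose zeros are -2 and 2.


p(u) = (u + 2)(u - 2)
Expand: u^2 - 4


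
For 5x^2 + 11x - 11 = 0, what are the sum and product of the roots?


For ax^2+bx+c=0: sum = -b/a, product = c/a.
a=5, b=11, c=-11
Sum = -(11)/5 = -11/5
Product = (-11)/5 = -11/5


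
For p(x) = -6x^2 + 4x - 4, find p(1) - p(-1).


p(1) = -6
p(-1) = -14
p(1) - p(-1) = -6 + 14 = 8


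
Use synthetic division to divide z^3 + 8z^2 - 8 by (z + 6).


Synthetic division with c = -6. Coefficients: 1, 8, 0, -8
Bring down 1.
  1 * -6 = -6; -6 + 8 = 2
  2 * -6 = -12; -12 + 0 = -12
  -12 * -6 = 72; 72 - 8 = 64
Quotient: z^2 + 2z - 12, Remainder: 64


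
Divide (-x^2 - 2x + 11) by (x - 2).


(-x^2 - 2x + 11) / (x - 2)
Step 1: -x * (x - 2) = -x^2 + 2x; subtract.
Step 2: -4 * (x - 2) = -4x + 8; subtract.
Quotient: -x - 4, Remainder: 3


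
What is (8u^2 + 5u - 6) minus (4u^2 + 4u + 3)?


Distribute the minus sign:
  (8u^2 + 5u - 6)
- (4u^2 + 4u + 3)
Negate second polynomial: -4u^2 - 4u - 3
Add: 4u^2 + u - 9


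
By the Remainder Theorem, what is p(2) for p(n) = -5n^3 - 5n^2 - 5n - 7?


By the Remainder Theorem, the remainder equals p(2):
  -5*(2)^3 = -40
  -5*(2)^2 = -20
  -5*(2)^1 = -10
  constant: -7
Sum: -40 - 20 - 10 - 7 = -77


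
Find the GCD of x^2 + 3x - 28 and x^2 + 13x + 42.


Factor each:
  x^2 + 3x - 28 = (x + 7)(x - 4)
  x^2 + 13x + 42 = (x + 7)(x + 6)
Common monic factor: x + 7


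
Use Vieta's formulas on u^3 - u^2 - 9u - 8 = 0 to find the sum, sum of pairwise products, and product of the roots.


Monic cubic u^3+bu^2+cu+d=0: sum=-b, pairwise sum=c, product=-d.
b=-1, c=-9, d=-8
r1+r2+r3 = 1
r1r2+r1r3+r2r3 = -9
r1r2r3 = 8


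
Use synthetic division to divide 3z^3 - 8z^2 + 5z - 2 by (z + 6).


Synthetic division with c = -6. Coefficients: 3, -8, 5, -2
Bring down 3.
  3 * -6 = -18; -18 - 8 = -26
  -26 * -6 = 156; 156 + 5 = 161
  161 * -6 = -966; -966 - 2 = -968
Quotient: 3z^2 - 26z + 161, Remainder: -968


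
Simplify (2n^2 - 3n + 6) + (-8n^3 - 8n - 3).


Align terms by degree and add:
  2n^2 - 3n + 6
  -8n^3 - 8n - 3
= -8n^3 + 2n^2 - 11n + 3


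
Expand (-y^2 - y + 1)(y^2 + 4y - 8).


Distribute each term of the first polynomial:
  (-y^2)(y^2 + 4y - 8) = -y^4 - 4y^3 + 8y^2
  (-y)(y^2 + 4y - 8) = -y^3 - 4y^2 + 8y
  (1)(y^2 + 4y - 8) = y^2 + 4y - 8
Sum: -y^4 - 5y^3 + 5y^2 + 12y - 8


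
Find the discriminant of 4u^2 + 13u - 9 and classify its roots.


D = b^2 - 4ac = (13)^2 - 4(4)(-9) = 169 + 144 = 313
Since D > 0: two distinct irrational roots


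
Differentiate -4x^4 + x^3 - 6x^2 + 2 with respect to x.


Apply the power rule term by term:
  d/dx(-4x^4) = -16x^3
  d/dx(x^3) = 3x^2
  d/dx(-6x^2) = -12x
  d/dx(2) = 0
p'(x) = -16x^3 + 3x^2 - 12x


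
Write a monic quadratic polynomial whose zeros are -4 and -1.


p(u) = (u + 4)(u + 1)
Expand: u^2 + 5u + 4


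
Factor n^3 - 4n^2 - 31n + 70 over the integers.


Try integer roots (divisors of 70). n=7: p(7)=0.
Divide out (n - 7): quotient is n^2 + 3n - 10.
Factor the quadratic: (n - 2)(n + 5)
Result: (n - 7)(n - 2)(n + 5)


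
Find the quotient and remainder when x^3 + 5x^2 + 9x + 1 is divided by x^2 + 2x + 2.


(x^3 + 5x^2 + 9x + 1) / (x^2 + 2x + 2)
Step 1: x * (x^2 + 2x + 2) = x^3 + 2x^2 + 2x; subtract.
Step 2: 3 * (x^2 + 2x + 2) = 3x^2 + 6x + 6; subtract.
Quotient: x + 3, Remainder: x - 5


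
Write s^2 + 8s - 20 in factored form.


Roots satisfy r1 + r2 = -b/a = -8 and r1*r2 = c/a = -20.
So r1 = 2, r2 = -10.
s^2 + 8s - 20 = (s - r1)(s - r2) = (s - 2)(s + 10)


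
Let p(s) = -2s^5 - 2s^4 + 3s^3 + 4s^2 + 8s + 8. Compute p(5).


Using direct substitution:
  -2 * (5)^5 = -6250
  -2 * (5)^4 = -1250
  3 * (5)^3 = 375
  4 * (5)^2 = 100
  8 * (5)^1 = 40
  constant: 8
Sum = -6250 - 1250 + 375 + 100 + 40 + 8 = -6977


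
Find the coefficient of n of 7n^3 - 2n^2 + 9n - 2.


Read off the coefficient of n: 9


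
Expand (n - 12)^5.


Expand (n - 12)^5 by repeated multiplication:
  (n - 12)^2 = n^2 - 24n + 144
  (n - 12)^3 = n^3 - 36n^2 + 432n - 1728
  (n - 12)^4 = n^4 - 48n^3 + 864n^2 - 6912n + 20736
= n^5 - 60n^4 + 1440n^3 - 17280n^2 + 103680n - 248832


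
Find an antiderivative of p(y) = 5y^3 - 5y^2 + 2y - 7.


Reverse power rule on each term:
  ∫ 5y^3 dy = (5/4)y^4
  ∫ -5y^2 dy = -(5/3)y^3
  ∫ 2y dy = y^2
  ∫ -7 dy = -7y
F(y) = (5/4)y^4 - (5/3)y^3 + y^2 - 7y + C


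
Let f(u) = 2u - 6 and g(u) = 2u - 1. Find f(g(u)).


Substitute g(u) into f:
f(g(u)) = 2*(2u - 1) + (-6)
Expand and combine: 4u - 8


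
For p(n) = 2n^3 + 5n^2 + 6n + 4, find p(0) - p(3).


p(0) = 4
p(3) = 121
p(0) - p(3) = 4 - 121 = -117


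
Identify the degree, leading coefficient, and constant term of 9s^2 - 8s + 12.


Highest power of s is 2, with coefficient 9. Constant term is 12.
Degree = 2, leading coefficient = 9, constant term = 12


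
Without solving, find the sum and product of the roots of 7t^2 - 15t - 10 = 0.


For at^2+bt+c=0: sum = -b/a, product = c/a.
a=7, b=-15, c=-10
Sum = -(-15)/7 = 15/7
Product = (-10)/7 = -10/7


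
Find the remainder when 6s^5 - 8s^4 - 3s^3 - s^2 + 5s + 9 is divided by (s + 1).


By the Remainder Theorem, the remainder equals p(-1):
  6*(-1)^5 = -6
  -8*(-1)^4 = -8
  -3*(-1)^3 = 3
  -1*(-1)^2 = -1
  5*(-1)^1 = -5
  constant: 9
Sum: -6 - 8 + 3 - 1 - 5 + 9 = -8


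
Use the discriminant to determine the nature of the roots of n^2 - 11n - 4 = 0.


D = b^2 - 4ac = (-11)^2 - 4(1)(-4) = 121 + 16 = 137
Since D > 0: two distinct irrational roots


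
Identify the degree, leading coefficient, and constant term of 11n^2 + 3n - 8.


Highest power of n is 2, with coefficient 11. Constant term is -8.
Degree = 2, leading coefficient = 11, constant term = -8


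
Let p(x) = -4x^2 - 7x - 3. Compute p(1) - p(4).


p(1) = -14
p(4) = -95
p(1) - p(4) = -14 + 95 = 81


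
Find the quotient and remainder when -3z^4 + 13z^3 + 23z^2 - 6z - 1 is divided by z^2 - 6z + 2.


(-3z^4 + 13z^3 + 23z^2 - 6z - 1) / (z^2 - 6z + 2)
Step 1: -3z^2 * (z^2 - 6z + 2) = -3z^4 + 18z^3 - 6z^2; subtract.
Step 2: -5z * (z^2 - 6z + 2) = -5z^3 + 30z^2 - 10z; subtract.
Step 3: -1 * (z^2 - 6z + 2) = -z^2 + 6z - 2; subtract.
Quotient: -3z^2 - 5z - 1, Remainder: -2z + 1


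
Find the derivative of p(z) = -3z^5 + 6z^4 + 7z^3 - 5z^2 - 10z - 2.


Apply the power rule term by term:
  d/dz(-3z^5) = -15z^4
  d/dz(6z^4) = 24z^3
  d/dz(7z^3) = 21z^2
  d/dz(-5z^2) = -10z
  d/dz(-10z) = -10
  d/dz(-2) = 0
p'(z) = -15z^4 + 24z^3 + 21z^2 - 10z - 10


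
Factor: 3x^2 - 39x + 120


Roots satisfy r1 + r2 = -b/a = 13 and r1*r2 = c/a = 40.
So r1 = 5, r2 = 8.
3x^2 - 39x + 120 = 3(x - r1)(x - r2) = 3(x - 5)(x - 8)


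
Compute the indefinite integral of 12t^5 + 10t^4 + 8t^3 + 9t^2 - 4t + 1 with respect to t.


Reverse power rule on each term:
  ∫ 12t^5 dt = 2t^6
  ∫ 10t^4 dt = 2t^5
  ∫ 8t^3 dt = 2t^4
  ∫ 9t^2 dt = 3t^3
  ∫ -4t dt = -2t^2
  ∫ 1 dt = t
F(t) = 2t^6 + 2t^5 + 2t^4 + 3t^3 - 2t^2 + t + C
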